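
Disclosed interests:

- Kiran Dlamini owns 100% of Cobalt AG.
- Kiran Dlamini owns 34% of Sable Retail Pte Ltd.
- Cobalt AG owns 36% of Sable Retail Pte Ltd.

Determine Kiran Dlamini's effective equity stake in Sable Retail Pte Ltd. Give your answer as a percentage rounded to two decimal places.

Kiran reaches Sable along 2 paths.
Via Cobalt: 100% × 36% = 36%.
Direct stake: 34% = 34%.
Total: 36% + 34% = 70%.
Rounded: 70.00%.

70.00%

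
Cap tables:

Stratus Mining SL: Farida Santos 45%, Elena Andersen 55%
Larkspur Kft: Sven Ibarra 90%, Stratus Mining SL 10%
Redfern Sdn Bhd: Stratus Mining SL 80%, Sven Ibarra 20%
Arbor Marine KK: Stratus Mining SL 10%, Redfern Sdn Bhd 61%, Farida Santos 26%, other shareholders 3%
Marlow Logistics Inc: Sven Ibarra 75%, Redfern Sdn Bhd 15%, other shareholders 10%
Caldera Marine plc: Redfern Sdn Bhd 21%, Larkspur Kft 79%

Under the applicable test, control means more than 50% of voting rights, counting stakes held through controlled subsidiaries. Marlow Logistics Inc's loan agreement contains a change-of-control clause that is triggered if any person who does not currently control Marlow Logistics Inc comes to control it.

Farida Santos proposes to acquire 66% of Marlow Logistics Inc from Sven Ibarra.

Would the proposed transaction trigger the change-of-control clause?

Yes

The purchase adds only to Farida's holdings (Sven's stake shrinks), so Farida is the only person who could newly come to control Marlow.
Farida's largest direct stake is 45% in Stratus, which does not meet the threshold, so Farida controls no company.
Neither Farida nor any entity Farida controls holds any voting interest in Marlow.
So before the transaction, Farida does not control Marlow.
After the purchase, Farida holds 66% of Marlow directly, and Sven's stake falls to 9%.
Farida holds 66% of Marlow, so Farida controls Marlow.
Farida did not control Marlow before and does after, so the clause is triggered.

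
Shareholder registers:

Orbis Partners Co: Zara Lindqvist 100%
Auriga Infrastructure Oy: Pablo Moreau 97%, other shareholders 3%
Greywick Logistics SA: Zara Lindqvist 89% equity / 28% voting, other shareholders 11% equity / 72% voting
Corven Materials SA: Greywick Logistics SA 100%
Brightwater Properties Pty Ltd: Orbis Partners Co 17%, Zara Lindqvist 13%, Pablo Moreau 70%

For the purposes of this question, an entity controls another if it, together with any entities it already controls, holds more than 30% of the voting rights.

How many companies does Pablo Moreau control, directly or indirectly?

Pablo holds 97% of Auriga, so Pablo controls Auriga.
Pablo holds 70% of Brightwater, so Pablo controls Brightwater.
No other company's threshold is met.
Pablo controls 2 companies.

2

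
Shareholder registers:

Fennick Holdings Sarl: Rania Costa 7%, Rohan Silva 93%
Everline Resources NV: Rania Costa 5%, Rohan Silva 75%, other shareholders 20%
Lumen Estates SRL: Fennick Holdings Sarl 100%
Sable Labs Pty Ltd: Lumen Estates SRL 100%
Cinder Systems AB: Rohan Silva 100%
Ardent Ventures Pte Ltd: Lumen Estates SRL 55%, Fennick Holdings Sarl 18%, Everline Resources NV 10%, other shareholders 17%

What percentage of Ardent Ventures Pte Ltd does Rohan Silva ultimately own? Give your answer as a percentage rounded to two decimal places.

Rohan reaches Ardent along 3 paths.
Via Fennick → Lumen: 93% × 100% × 55% = 51.15%.
Via Fennick: 93% × 18% = 16.74%.
Via Everline: 75% × 10% = 7.5%.
Total: 51.15% + 16.74% + 7.5% = 75.39%.

75.39%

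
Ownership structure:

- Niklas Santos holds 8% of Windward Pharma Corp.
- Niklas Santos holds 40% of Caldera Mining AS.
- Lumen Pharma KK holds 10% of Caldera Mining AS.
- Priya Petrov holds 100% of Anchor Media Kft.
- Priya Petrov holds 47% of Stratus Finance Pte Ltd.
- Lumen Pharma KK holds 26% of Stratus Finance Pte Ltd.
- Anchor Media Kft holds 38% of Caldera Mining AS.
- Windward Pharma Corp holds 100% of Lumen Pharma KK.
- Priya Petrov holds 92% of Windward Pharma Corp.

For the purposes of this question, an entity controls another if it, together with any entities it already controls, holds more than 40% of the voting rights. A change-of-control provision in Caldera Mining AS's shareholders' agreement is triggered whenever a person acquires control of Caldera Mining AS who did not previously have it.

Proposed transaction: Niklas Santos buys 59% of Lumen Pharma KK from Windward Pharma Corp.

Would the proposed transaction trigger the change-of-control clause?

The purchase adds only to Niklas's holdings (Windward's stake shrinks), so Niklas is the only person who could newly come to control Caldera.
Niklas's largest direct stake is 40% in Caldera, which does not meet the threshold, so Niklas controls no company.
In Caldera, Niklas's side holds only 40%, not > 40%.
So before the transaction, Niklas does not control Caldera.
After the purchase, Niklas holds 59% of Lumen directly, and Windward's stake falls to 41%.
Niklas holds 59% of Lumen, so Niklas controls Lumen.
Niklas and Lumen together hold 40% + 10% = 50% of Caldera, so Niklas controls Caldera.
Niklas did not control Caldera before and does after, so the clause is triggered.

Yes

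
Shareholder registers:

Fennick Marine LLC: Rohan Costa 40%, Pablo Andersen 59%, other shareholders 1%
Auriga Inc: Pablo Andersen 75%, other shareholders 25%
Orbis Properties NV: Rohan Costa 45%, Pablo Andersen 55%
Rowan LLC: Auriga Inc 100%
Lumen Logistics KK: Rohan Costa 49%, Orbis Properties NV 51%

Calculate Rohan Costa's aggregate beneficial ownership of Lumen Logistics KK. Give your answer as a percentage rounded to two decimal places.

Rohan reaches Lumen along 2 paths.
Direct stake: 49% = 49%.
Via Orbis: 45% × 51% = 22.95%.
Total: 49% + 22.95% = 71.95%.

71.95%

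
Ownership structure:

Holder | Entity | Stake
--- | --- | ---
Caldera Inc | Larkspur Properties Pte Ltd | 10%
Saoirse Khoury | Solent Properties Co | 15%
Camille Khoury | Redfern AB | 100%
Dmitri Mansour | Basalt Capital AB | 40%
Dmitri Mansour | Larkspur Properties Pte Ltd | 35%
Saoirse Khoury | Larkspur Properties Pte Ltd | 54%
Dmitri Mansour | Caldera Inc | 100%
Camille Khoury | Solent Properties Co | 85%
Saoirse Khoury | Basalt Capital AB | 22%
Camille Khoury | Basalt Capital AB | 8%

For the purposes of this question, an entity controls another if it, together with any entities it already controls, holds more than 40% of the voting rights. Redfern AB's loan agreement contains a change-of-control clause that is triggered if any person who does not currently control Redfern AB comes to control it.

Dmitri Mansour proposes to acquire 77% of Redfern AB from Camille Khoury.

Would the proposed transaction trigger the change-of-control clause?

The purchase adds only to Dmitri's holdings (Camille's stake shrinks), so Dmitri is the only person who could newly come to control Redfern.
Dmitri holds 100% of Caldera, so Dmitri controls Caldera.
Dmitri and Caldera together hold 35% + 10% = 45% of Larkspur, so Dmitri controls Larkspur.
Neither Dmitri nor any entity Dmitri controls holds any voting interest in Redfern.
So before the transaction, Dmitri does not control Redfern.
After the purchase, Dmitri holds 77% of Redfern directly, and Camille's stake falls to 23%.
Dmitri holds 77% of Redfern, so Dmitri controls Redfern.
Dmitri did not control Redfern before and does after, so the clause is triggered.

Yes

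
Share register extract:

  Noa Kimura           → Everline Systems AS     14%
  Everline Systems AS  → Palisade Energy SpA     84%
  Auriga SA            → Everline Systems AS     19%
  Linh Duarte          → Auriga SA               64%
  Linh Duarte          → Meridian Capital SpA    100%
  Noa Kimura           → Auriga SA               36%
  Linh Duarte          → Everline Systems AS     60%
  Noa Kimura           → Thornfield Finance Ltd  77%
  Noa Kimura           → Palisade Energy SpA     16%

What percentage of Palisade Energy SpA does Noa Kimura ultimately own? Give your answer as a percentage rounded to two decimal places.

Noa reaches Palisade along 3 paths.
Via Everline: 14% × 84% = 11.76%.
Via Auriga → Everline: 36% × 19% × 84% = 5.7456%.
Direct stake: 16% = 16%.
Total: 11.76% + 5.7456% + 16% = 33.5056%.
Rounded: 33.51%.

33.51%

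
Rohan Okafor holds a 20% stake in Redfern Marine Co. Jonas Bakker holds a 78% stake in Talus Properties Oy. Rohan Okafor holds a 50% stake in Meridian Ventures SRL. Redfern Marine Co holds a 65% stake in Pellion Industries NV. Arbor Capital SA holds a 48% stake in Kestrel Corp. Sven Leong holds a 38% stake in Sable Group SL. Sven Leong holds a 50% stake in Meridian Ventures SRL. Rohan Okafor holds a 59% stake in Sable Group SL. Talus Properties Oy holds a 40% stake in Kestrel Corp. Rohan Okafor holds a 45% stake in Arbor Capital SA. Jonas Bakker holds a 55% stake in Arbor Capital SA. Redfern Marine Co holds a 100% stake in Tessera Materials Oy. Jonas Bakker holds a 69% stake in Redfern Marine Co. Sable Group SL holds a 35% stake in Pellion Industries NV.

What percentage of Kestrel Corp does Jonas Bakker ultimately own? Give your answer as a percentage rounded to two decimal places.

Jonas reaches Kestrel along 2 paths.
Via Arbor: 55% × 48% = 26.4%.
Via Talus: 78% × 40% = 31.2%.
Total: 26.4% + 31.2% = 57.6%.
Rounded: 57.60%.

57.60%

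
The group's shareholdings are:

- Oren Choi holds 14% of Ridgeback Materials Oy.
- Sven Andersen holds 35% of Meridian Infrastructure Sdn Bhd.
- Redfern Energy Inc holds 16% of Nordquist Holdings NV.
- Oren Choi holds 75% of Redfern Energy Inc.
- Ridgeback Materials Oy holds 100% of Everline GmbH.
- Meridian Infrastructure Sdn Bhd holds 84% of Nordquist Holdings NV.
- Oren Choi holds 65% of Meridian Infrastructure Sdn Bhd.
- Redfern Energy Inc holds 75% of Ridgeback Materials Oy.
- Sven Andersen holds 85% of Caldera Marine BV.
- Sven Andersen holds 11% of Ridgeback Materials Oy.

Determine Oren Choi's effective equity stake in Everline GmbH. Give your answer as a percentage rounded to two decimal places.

70.25%

Oren reaches Everline along 2 paths.
Via Ridgeback: 14% × 100% = 14%.
Via Redfern → Ridgeback: 75% × 75% × 100% = 56.25%.
Total: 14% + 56.25% = 70.25%.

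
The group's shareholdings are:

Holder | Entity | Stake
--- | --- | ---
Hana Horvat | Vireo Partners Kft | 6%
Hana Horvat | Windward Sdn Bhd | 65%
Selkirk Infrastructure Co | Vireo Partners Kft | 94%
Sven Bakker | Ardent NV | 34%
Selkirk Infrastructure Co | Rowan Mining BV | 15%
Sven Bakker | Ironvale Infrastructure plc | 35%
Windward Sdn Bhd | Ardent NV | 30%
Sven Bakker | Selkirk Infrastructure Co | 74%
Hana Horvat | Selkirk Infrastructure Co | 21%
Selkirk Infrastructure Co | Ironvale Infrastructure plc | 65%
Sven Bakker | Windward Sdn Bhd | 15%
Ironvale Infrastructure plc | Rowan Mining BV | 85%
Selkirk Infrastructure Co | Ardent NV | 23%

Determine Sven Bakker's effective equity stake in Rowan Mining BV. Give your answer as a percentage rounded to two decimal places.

Sven reaches Rowan along 3 paths.
Via Selkirk: 74% × 15% = 11.1%.
Via Selkirk → Ironvale: 74% × 65% × 85% = 40.885%.
Via Ironvale: 35% × 85% = 29.75%.
Total: 11.1% + 40.885% + 29.75% = 81.735%.
Rounded: 81.74%.

81.74%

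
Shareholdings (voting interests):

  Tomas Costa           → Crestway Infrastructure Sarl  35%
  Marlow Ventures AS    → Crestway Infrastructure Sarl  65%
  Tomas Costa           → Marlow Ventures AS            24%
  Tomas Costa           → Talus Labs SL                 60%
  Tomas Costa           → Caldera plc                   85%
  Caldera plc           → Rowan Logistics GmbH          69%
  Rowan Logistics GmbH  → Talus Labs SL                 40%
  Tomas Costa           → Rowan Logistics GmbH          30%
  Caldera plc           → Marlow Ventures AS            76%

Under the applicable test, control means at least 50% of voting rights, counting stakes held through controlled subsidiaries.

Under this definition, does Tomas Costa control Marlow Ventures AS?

Tomas holds 85% of Caldera, so Tomas controls Caldera.
Caldera and Tomas together hold 76% + 24% = 100% of Marlow, so Tomas controls Marlow.

Yes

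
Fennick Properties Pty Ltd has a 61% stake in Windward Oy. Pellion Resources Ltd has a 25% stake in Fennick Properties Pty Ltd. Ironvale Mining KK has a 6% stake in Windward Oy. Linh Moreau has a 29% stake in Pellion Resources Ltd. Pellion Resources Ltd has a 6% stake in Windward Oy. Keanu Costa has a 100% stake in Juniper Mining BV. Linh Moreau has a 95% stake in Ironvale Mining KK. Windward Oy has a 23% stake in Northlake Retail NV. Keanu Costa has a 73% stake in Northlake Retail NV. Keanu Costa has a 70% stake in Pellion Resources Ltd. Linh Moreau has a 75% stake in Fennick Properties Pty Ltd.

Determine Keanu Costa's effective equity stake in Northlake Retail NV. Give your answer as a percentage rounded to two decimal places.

76.42%

Keanu reaches Northlake along 3 paths.
Via Pellion → Fennick → Windward: 70% × 25% × 61% × 23% = 2.45525%.
Via Pellion → Windward: 70% × 6% × 23% = 0.966%.
Direct stake: 73% = 73%.
Total: 2.45525% + 0.966% + 73% = 76.42125%.
Rounded: 76.42%.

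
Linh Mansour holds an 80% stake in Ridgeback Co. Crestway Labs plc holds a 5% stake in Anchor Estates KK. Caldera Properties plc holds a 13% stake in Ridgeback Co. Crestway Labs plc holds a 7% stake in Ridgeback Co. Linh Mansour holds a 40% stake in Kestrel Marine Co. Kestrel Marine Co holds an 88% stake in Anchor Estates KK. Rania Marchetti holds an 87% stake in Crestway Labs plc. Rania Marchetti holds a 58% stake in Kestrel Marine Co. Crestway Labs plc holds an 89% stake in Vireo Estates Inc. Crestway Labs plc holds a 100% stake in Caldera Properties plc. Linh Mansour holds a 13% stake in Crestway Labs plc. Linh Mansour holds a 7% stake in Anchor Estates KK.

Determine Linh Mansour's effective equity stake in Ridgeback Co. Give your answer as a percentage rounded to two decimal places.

Linh reaches Ridgeback along 3 paths.
Direct stake: 80% = 80%.
Via Crestway → Caldera: 13% × 100% × 13% = 1.69%.
Via Crestway: 13% × 7% = 0.91%.
Total: 80% + 1.69% + 0.91% = 82.6%.
Rounded: 82.60%.

82.60%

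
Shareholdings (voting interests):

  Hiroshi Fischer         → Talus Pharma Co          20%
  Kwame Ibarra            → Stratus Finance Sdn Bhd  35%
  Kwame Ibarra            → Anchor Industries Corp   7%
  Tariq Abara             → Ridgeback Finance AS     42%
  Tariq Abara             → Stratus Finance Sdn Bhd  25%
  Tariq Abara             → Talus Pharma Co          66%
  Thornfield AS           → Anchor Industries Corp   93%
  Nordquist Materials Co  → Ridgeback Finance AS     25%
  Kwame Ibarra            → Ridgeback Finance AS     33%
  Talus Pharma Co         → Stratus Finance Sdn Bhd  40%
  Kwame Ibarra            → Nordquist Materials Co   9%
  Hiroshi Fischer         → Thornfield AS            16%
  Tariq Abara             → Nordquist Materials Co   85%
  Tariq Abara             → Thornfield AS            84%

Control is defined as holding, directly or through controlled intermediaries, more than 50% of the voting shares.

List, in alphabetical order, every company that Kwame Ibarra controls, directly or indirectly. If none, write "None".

Kwame's largest direct stake is 35% in Stratus, which does not meet the threshold.

None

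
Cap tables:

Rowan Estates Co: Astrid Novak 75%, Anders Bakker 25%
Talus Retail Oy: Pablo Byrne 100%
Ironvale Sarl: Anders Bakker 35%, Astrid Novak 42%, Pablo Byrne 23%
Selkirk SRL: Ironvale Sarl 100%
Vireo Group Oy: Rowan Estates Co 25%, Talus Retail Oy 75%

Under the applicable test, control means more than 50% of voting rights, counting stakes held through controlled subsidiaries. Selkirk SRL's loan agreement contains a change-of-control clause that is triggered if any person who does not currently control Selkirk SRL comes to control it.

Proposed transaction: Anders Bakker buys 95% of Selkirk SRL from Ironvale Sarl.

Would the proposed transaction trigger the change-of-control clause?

Yes

The purchase adds only to Anders's holdings (Ironvale's stake shrinks), so Anders is the only person who could newly come to control Selkirk.
Anders's largest direct stake is 35% in Ironvale, which does not meet the threshold, so Anders controls no company.
Neither Anders nor any entity Anders controls holds any voting interest in Selkirk.
So before the transaction, Anders does not control Selkirk.
After the purchase, Anders holds 95% of Selkirk directly, and Ironvale's stake falls to 5%.
Anders holds 95% of Selkirk, so Anders controls Selkirk.
Anders did not control Selkirk before and does after, so the clause is triggered.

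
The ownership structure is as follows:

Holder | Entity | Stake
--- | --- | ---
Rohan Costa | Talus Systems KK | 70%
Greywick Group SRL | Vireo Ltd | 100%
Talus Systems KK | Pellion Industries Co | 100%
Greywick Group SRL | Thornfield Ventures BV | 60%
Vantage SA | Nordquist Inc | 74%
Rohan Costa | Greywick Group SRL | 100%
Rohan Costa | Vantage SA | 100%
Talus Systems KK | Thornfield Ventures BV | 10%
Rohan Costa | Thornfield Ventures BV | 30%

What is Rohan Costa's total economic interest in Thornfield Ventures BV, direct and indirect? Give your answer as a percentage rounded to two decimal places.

Rohan reaches Thornfield along 3 paths.
Direct stake: 30% = 30%.
Via Greywick: 100% × 60% = 60%.
Via Talus: 70% × 10% = 7%.
Total: 30% + 60% + 7% = 97%.
Rounded: 97.00%.

97.00%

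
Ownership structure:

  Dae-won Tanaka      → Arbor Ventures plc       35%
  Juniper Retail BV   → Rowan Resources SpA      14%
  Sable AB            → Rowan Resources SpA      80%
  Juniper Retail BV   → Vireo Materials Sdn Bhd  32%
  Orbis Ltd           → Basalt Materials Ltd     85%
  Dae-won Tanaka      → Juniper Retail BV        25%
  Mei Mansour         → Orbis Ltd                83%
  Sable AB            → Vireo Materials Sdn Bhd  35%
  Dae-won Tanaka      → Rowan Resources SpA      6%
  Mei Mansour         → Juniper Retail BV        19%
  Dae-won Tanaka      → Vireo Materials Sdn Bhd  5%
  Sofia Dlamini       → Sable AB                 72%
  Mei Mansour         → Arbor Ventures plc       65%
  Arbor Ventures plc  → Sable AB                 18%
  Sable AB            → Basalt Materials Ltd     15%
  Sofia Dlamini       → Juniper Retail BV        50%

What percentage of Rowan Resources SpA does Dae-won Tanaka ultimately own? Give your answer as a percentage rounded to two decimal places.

14.54%

Dae-won reaches Rowan along 3 paths.
Via Arbor → Sable: 35% × 18% × 80% = 5.04%.
Via Juniper: 25% × 14% = 3.5%.
Direct stake: 6% = 6%.
Total: 5.04% + 3.5% + 6% = 14.54%.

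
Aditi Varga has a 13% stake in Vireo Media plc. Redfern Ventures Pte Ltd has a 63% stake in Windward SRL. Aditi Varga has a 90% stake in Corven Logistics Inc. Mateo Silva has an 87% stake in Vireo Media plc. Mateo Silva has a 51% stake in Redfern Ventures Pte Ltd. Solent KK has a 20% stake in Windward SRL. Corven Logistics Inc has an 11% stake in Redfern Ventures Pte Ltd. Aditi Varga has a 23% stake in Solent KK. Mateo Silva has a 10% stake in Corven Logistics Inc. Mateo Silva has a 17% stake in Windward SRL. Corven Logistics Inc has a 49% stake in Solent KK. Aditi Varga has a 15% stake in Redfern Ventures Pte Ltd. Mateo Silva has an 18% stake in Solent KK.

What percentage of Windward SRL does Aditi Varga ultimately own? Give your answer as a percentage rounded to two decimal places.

29.11%

Aditi reaches Windward along 4 paths.
Via Corven → Redfern: 90% × 11% × 63% = 6.237%.
Via Redfern: 15% × 63% = 9.45%.
Via Corven → Solent: 90% × 49% × 20% = 8.82%.
Via Solent: 23% × 20% = 4.6%.
Total: 6.237% + 9.45% + 8.82% + 4.6% = 29.107%.
Rounded: 29.11%.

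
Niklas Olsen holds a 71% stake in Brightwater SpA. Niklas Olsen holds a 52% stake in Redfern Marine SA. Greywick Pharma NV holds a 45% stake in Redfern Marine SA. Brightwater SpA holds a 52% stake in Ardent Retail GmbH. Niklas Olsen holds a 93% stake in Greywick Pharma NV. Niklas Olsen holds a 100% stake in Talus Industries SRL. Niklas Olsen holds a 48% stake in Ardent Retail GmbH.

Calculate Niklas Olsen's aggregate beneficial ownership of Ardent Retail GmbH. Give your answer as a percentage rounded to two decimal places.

Niklas reaches Ardent along 2 paths.
Direct stake: 48% = 48%.
Via Brightwater: 71% × 52% = 36.92%.
Total: 48% + 36.92% = 84.92%.

84.92%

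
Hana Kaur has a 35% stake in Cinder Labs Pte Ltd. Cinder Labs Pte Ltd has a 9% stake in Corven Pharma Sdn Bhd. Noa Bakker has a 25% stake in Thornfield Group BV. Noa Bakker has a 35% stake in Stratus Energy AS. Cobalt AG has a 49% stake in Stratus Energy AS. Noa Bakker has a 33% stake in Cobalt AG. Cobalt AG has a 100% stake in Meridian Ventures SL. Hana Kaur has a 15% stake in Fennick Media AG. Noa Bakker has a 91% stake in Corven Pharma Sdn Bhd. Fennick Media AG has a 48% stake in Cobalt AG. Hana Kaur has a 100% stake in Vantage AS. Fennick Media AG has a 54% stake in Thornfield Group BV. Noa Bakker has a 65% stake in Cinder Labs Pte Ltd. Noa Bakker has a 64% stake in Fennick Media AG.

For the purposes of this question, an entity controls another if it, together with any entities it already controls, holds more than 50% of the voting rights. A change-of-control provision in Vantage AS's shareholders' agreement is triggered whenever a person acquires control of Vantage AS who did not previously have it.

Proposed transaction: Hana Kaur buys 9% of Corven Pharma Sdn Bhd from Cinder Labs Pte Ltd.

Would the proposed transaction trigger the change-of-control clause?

The purchase adds only to Hana's holdings (Cinder's stake shrinks), so Hana is the only person who could newly come to control Vantage.
Hana holds 100% of Vantage, so Hana controls Vantage.
So Hana already controls Vantage before the transaction.
After the purchase, Hana holds 9% of Corven directly, and Cinder's stake falls to 0%.
Hana controlled Vantage already, so this is not a new person acquiring control; every other person's position is unchanged or reduced.
No new person acquires control, so the clause is not triggered.

No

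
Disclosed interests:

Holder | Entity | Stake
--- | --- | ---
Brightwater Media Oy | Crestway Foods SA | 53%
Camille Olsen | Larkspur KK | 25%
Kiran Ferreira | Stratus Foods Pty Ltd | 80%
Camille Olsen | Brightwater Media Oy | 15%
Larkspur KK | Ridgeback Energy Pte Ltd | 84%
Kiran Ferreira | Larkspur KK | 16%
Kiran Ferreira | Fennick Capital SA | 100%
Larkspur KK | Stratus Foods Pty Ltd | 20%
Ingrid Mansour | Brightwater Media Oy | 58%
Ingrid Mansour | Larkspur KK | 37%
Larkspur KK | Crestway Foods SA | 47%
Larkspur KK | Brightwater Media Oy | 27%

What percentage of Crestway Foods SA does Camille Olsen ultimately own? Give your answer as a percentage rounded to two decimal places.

Camille reaches Crestway along 3 paths.
Via Larkspur: 25% × 47% = 11.75%.
Via Larkspur → Brightwater: 25% × 27% × 53% = 3.5775%.
Via Brightwater: 15% × 53% = 7.95%.
Total: 11.75% + 3.5775% + 7.95% = 23.2775%.
Rounded: 23.28%.

23.28%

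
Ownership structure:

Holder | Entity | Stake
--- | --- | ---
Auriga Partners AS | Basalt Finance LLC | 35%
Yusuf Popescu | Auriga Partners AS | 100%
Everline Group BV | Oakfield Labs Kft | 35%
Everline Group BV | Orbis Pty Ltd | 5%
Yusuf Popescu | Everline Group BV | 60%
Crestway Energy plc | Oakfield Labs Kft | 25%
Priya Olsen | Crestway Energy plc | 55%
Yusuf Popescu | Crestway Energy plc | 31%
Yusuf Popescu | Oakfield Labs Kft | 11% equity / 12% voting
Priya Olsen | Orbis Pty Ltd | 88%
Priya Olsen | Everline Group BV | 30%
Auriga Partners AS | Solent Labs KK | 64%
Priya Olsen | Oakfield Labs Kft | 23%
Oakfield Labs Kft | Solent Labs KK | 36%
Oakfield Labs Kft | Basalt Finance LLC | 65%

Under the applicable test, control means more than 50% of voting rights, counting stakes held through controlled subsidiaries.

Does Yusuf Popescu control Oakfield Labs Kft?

Yusuf holds 60% of Everline, so Yusuf controls Everline.
Yusuf holds 100% of Auriga, so Yusuf controls Auriga.
Auriga holds 64% of Solent, so Yusuf controls Solent.
In Oakfield, Yusuf's side holds only 35% + 12% = 47%, not > 50%.
So Yusuf does not control Oakfield.

No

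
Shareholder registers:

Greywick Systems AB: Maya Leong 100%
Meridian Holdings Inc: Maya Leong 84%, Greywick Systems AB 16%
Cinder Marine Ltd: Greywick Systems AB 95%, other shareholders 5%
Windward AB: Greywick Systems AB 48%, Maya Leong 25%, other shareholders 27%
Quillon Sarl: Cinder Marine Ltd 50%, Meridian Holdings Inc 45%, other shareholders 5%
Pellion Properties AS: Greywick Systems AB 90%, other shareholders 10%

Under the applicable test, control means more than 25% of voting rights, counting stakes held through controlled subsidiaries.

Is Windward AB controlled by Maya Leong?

Yes

Maya holds 100% of Greywick, so Maya controls Greywick.
Greywick and Maya together hold 48% + 25% = 73% of Windward, so Maya controls Windward.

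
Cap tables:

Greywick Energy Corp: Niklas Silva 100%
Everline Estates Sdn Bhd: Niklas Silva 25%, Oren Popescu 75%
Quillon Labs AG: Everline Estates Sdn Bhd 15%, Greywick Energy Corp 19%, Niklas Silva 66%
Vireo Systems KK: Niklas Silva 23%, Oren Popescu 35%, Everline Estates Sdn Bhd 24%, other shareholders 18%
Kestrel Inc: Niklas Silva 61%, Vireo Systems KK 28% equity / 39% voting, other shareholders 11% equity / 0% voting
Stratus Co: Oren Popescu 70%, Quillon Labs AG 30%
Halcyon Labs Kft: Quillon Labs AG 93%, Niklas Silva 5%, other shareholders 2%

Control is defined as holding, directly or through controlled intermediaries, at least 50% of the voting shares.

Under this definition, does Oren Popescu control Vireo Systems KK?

Oren holds 75% of Everline, so Oren controls Everline.
Oren and Everline together hold 35% + 24% = 59% of Vireo, so Oren controls Vireo.

Yes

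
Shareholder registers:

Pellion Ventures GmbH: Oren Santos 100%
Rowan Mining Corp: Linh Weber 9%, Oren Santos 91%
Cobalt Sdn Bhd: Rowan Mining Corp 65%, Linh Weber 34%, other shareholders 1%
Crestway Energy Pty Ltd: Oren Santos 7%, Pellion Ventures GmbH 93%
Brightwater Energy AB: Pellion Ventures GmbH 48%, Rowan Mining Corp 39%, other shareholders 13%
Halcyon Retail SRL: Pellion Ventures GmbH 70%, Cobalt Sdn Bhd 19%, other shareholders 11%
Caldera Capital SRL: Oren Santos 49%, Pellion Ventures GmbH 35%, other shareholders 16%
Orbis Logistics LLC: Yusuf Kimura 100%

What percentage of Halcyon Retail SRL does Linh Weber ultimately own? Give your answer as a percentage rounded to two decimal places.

Linh reaches Halcyon along 2 paths.
Via Rowan → Cobalt: 9% × 65% × 19% = 1.1115%.
Via Cobalt: 34% × 19% = 6.46%.
Total: 1.1115% + 6.46% = 7.5715%.
Rounded: 7.57%.

7.57%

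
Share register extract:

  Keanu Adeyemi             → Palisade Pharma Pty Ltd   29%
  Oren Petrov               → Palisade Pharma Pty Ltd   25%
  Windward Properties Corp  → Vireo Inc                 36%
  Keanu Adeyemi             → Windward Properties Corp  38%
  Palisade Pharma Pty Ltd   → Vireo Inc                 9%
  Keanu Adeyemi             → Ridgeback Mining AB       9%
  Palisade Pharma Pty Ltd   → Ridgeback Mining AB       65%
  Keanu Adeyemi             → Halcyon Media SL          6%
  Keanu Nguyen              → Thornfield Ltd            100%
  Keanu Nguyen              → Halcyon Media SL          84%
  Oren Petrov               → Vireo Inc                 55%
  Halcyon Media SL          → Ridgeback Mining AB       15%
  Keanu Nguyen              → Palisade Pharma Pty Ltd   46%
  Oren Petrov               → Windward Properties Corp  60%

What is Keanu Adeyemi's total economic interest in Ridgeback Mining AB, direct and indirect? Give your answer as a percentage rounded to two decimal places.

28.75%

Keanu Adeyemi reaches Ridgeback along 3 paths.
Via Halcyon: 6% × 15% = 0.9%.
Direct stake: 9% = 9%.
Via Palisade: 29% × 65% = 18.85%.
Total: 0.9% + 9% + 18.85% = 28.75%.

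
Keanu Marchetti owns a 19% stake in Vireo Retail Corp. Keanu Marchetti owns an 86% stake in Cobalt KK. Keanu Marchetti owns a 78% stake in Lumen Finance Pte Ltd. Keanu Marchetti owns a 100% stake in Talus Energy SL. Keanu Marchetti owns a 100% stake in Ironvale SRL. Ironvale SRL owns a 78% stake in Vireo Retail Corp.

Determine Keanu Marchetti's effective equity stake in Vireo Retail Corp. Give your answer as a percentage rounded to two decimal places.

97.00%

Keanu reaches Vireo along 2 paths.
Via Ironvale: 100% × 78% = 78%.
Direct stake: 19% = 19%.
Total: 78% + 19% = 97%.
Rounded: 97.00%.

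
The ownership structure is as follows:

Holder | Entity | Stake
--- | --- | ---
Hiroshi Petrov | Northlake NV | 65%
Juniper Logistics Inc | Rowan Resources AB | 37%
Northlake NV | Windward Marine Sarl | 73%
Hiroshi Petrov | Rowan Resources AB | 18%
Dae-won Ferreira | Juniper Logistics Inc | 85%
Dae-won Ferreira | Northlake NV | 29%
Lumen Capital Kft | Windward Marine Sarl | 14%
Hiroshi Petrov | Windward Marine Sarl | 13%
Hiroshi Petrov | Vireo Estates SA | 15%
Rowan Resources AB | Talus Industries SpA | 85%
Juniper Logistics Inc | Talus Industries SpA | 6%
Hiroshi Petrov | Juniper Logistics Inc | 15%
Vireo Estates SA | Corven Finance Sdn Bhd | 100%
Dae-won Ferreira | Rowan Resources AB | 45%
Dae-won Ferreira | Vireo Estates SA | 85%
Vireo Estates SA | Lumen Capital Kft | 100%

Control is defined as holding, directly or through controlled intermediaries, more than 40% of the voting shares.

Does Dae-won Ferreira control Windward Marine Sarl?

Dae-won holds 85% of Vireo, so Dae-won controls Vireo.
Dae-won holds 85% of Juniper, so Dae-won controls Juniper.
Vireo holds 100% of Corven, so Dae-won controls Corven.
Juniper and Dae-won together hold 37% + 45% = 82% of Rowan, so Dae-won controls Rowan.
Vireo holds 100% of Lumen, so Dae-won controls Lumen.
Rowan and Juniper together hold 85% + 6% = 91% of Talus, so Dae-won controls Talus.
In Windward, Dae-won's side holds only 14%, not > 40%.
So Dae-won does not control Windward.

No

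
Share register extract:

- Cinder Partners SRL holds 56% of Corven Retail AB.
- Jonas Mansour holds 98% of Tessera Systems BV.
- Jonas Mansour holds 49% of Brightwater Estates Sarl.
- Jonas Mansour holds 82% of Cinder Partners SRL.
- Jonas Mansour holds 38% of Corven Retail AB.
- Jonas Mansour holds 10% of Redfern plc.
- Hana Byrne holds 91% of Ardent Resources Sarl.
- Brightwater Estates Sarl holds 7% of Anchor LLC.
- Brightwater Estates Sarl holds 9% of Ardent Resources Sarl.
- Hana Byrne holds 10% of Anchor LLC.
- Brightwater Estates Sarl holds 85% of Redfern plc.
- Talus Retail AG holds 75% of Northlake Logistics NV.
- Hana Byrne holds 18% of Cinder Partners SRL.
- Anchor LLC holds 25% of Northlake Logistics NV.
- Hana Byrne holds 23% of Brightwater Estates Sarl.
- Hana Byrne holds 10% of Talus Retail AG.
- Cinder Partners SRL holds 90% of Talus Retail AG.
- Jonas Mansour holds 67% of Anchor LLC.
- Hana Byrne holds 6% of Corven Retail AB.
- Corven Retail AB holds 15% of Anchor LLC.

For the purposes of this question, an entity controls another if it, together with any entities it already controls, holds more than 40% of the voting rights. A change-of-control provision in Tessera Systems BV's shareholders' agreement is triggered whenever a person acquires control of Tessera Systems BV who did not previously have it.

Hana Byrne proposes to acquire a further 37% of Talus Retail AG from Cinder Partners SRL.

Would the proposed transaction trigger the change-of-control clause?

No

The purchase adds only to Hana's holdings (Cinder's stake shrinks), so Hana is the only person who could newly come to control Tessera.
Hana holds 91% of Ardent, so Hana controls Ardent.
Neither Hana nor any entity Hana controls holds any voting interest in Tessera.
So before the transaction, Hana does not control Tessera.
After the purchase, Hana's direct stake in Talus rises to 10% + 37% = 47%, and Cinder's stake falls to 53%.
Hana holds 47% of Talus, so Hana controls Talus.
Talus holds 75% of Northlake, so Hana controls Northlake.
After the transaction, neither Hana nor any entity Hana controls holds a voting interest in Tessera, so Hana still does not control it.
No new person acquires control, so the clause is not triggered.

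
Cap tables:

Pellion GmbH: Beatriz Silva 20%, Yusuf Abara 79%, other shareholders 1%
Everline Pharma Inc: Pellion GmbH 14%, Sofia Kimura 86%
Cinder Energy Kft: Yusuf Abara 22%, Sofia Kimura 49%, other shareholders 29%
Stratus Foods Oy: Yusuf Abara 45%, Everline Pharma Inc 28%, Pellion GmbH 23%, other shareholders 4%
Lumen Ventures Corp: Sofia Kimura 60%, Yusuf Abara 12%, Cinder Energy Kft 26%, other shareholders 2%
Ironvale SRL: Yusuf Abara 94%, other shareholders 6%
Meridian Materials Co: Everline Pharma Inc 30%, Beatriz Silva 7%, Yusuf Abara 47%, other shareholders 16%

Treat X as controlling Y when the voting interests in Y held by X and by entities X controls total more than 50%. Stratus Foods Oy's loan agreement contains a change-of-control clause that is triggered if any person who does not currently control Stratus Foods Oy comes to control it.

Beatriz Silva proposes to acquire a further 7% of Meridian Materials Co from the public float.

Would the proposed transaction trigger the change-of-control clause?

No

The purchase changes only Beatriz's holdings, so Beatriz is the only person who could newly come to control Stratus.
Beatriz's largest direct stake is 20% in Pellion, which does not meet the threshold, so Beatriz controls no company.
Neither Beatriz nor any entity Beatriz controls holds any voting interest in Stratus.
So before the transaction, Beatriz does not control Stratus.
After the purchase, Beatriz's direct stake in Meridian rises to 7% + 7% = 14%.
Beatriz's side now holds 14% of Meridian, not > 50%, so Beatriz still does not control Meridian.
After the transaction, neither Beatriz nor any entity Beatriz controls holds a voting interest in Stratus, so Beatriz still does not control it.
No new person acquires control, so the clause is not triggered.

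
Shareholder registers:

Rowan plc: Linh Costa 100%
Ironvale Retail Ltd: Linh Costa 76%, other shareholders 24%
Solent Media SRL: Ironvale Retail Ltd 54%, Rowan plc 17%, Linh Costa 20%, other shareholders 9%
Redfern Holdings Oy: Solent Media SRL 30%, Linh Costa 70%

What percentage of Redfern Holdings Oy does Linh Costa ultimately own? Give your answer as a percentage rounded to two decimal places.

93.41%

Linh reaches Redfern along 4 paths.
Via Ironvale → Solent: 76% × 54% × 30% = 12.312%.
Via Rowan → Solent: 100% × 17% × 30% = 5.1%.
Via Solent: 20% × 30% = 6%.
Direct stake: 70% = 70%.
Total: 12.312% + 5.1% + 6% + 70% = 93.412%.
Rounded: 93.41%.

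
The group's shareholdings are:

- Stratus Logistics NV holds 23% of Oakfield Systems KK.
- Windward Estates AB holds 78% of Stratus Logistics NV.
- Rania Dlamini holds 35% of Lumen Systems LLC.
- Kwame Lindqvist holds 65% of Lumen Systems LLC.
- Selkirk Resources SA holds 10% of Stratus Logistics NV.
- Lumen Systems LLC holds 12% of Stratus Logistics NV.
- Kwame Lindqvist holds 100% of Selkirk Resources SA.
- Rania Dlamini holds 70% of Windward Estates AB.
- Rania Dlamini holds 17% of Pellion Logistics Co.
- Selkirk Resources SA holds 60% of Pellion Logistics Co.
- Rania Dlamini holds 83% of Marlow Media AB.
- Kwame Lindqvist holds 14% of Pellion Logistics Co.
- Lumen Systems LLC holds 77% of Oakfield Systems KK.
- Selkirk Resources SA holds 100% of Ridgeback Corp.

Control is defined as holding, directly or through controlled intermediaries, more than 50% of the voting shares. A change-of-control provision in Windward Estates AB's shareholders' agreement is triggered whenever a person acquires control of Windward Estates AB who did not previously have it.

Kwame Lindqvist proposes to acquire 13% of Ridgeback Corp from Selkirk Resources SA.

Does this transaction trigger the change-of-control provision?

The purchase adds only to Kwame's holdings (Selkirk's stake shrinks), so Kwame is the only person who could newly come to control Windward.
Kwame holds 100% of Selkirk, so Kwame controls Selkirk.
Kwame holds 65% of Lumen, so Kwame controls Lumen.
Selkirk holds 100% of Ridgeback, so Kwame controls Ridgeback.
Selkirk and Kwame together hold 60% + 14% = 74% of Pellion, so Kwame controls Pellion.
Lumen holds 77% of Oakfield, so Kwame controls Oakfield.
Neither Kwame nor any entity Kwame controls holds any voting interest in Windward.
So before the transaction, Kwame does not control Windward.
After the purchase, Kwame holds 13% of Ridgeback directly, and Selkirk's stake falls to 87%.
Selkirk and Kwame together hold 87% + 13% = 100% of Ridgeback, so Kwame controls Ridgeback.
After the transaction, neither Kwame nor any entity Kwame controls holds a voting interest in Windward, so Kwame still does not control it.
No new person acquires control, so the clause is not triggered.

No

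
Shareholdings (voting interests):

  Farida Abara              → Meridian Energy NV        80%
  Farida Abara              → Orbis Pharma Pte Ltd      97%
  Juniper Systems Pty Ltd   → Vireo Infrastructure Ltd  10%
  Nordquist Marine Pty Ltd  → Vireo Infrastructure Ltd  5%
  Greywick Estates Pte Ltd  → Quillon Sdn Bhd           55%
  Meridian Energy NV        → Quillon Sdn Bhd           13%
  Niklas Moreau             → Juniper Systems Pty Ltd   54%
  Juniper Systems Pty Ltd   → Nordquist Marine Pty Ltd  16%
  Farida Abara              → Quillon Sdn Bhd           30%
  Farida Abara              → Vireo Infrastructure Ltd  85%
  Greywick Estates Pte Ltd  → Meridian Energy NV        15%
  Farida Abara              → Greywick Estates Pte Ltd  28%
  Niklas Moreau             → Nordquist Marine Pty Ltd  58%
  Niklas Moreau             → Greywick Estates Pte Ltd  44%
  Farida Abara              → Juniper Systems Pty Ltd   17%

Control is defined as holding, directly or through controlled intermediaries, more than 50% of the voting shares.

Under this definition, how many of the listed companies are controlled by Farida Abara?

3

Farida holds 85% of Vireo, so Farida controls Vireo.
Farida holds 80% of Meridian, so Farida controls Meridian.
Farida holds 97% of Orbis, so Farida controls Orbis.
No other company's threshold is met.
Farida controls 3 companies.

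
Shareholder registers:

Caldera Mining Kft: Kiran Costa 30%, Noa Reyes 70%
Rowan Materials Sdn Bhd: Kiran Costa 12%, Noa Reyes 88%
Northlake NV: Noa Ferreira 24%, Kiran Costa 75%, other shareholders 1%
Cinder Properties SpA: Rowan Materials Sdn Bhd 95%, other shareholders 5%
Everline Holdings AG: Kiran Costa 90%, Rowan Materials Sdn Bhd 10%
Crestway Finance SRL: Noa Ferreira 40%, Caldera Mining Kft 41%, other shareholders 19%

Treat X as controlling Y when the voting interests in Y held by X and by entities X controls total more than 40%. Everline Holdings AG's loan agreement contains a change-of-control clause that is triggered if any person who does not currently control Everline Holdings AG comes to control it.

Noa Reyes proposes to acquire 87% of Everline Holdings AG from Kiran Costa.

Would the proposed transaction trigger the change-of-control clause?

Yes

The purchase adds only to Noa Reyes's holdings (Kiran's stake shrinks), so Noa Reyes is the only person who could newly come to control Everline.
Noa Reyes holds 70% of Caldera, so Noa Reyes controls Caldera.
Noa Reyes holds 88% of Rowan, so Noa Reyes controls Rowan.
Rowan holds 95% of Cinder, so Noa Reyes controls Cinder.
Caldera holds 41% of Crestway, so Noa Reyes controls Crestway.
In Everline, Noa Reyes's side holds only 10%, not > 40%.
So before the transaction, Noa Reyes does not control Everline.
After the purchase, Noa Reyes holds 87% of Everline directly, and Kiran's stake falls to 3%.
Rowan and Noa Reyes together hold 10% + 87% = 97% of Everline, so Noa Reyes controls Everline.
Noa Reyes did not control Everline before and does after, so the clause is triggered.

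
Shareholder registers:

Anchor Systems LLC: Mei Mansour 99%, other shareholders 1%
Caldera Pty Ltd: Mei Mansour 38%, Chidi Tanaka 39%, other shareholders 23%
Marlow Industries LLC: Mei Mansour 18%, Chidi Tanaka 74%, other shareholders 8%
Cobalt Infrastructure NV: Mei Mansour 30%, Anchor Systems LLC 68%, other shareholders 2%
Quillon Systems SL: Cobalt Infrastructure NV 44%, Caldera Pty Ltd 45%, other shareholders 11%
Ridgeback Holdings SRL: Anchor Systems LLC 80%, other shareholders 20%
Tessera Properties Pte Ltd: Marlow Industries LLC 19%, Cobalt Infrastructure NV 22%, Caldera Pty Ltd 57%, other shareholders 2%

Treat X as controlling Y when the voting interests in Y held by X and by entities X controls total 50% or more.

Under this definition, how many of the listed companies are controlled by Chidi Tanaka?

Chidi holds 74% of Marlow, so Chidi controls Marlow.
No other company's threshold is met.
Chidi controls 1 company.

1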